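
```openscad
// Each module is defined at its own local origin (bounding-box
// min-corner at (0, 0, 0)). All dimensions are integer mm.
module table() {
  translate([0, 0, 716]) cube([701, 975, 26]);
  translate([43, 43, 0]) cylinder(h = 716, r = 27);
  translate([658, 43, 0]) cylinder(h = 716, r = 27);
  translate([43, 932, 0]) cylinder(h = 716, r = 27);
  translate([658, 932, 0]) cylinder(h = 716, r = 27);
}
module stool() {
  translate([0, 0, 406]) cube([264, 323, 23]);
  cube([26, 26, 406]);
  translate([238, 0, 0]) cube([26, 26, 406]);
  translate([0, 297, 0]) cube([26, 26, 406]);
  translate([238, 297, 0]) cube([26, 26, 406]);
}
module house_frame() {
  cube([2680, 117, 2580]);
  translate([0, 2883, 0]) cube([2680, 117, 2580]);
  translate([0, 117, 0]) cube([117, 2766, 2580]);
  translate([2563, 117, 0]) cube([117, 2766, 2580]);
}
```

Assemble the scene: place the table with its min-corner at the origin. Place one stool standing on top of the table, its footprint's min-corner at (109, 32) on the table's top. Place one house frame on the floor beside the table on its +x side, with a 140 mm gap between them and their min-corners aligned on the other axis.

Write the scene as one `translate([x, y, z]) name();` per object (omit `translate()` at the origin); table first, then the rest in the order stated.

table();
translate([109, 32, 742]) stool();
translate([841, 0, 0]) house_frame();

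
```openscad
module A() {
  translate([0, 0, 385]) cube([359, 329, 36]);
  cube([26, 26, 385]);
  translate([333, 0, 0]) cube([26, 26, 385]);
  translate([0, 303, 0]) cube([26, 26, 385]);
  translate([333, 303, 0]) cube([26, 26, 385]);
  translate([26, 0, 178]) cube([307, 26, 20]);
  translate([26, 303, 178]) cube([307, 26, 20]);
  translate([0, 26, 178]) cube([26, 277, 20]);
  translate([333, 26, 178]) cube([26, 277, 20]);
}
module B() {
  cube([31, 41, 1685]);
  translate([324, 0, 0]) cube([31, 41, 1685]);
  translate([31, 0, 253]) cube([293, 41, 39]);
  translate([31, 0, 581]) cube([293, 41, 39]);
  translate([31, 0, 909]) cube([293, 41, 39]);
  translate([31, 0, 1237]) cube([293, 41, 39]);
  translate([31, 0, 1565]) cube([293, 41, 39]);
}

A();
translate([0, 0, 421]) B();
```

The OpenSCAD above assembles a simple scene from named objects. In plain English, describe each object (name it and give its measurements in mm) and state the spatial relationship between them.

A is a four-legged stool. The seat is a 359×329×36 mm slab whose top surface is at z = 421 mm; four square legs, each 26×26 mm in cross-section, run from the floor (z = 0) to the underside of the seat, each flush with a corner of the seat. Four stretchers, 26 mm wide and 20 mm tall, connect adjacent legs with their undersides at z = 178 mm, each running between the inner faces of the legs it joins and aligned with the legs' outer faces on the other axis.

B is a wooden ladder with two side rails of 31×41 mm section and 1685 mm height, set 355 mm apart overall. Between them run 5 rectangular rungs (41 mm deep, 39 mm thick), front faces flush with the rails' −y face. The bottom of the first rung is 253 mm above the floor and each subsequent rung is 328 mm higher than the one below.

The ladder is on top of the stool.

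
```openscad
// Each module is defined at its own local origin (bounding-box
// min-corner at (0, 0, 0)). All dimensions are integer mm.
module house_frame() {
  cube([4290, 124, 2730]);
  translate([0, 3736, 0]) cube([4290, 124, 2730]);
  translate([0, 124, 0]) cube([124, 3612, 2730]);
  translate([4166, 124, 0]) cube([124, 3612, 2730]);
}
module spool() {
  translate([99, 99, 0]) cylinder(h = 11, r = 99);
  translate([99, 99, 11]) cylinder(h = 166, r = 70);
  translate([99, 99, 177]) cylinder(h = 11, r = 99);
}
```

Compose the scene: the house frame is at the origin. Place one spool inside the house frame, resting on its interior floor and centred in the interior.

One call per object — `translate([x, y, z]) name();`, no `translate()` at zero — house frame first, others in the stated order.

house_frame();
translate([2046, 1831, 0]) spool();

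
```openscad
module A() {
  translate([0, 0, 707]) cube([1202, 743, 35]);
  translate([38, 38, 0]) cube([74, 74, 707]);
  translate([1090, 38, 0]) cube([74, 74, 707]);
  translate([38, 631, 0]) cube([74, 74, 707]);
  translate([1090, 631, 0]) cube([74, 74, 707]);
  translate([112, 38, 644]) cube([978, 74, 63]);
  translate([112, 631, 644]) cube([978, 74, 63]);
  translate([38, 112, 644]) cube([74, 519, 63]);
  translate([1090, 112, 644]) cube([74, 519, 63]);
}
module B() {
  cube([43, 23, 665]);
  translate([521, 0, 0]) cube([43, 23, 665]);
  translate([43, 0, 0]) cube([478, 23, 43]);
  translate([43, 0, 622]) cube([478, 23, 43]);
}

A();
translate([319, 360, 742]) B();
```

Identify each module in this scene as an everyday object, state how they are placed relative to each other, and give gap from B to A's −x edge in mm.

A is a table. B is a picture frame. The picture frame is on top of the table, centred. The gap from the picture frame to the table's −x edge is 319 mm.

The picture frame's min-x is at 319; the table's min-x is 0; gap = 319 mm.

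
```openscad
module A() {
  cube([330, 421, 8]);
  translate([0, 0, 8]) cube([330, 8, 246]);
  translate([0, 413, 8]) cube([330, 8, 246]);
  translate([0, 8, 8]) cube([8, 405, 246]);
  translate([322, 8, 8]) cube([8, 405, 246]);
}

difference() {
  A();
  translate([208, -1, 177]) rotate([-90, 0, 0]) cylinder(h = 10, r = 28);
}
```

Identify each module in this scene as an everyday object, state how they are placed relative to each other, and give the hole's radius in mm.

A is an open box. The open box has a circular hole through its front wall. The hole's radius is 28 mm.

The subtracted cylinder has r = 28 mm.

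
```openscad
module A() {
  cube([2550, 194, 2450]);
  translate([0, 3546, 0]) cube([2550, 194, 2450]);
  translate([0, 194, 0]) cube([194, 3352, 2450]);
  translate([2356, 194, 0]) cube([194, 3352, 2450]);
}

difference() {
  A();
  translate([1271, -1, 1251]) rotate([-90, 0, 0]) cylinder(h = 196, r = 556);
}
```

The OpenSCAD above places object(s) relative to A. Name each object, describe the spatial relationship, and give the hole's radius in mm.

The subtracted cylinder has r = 556 mm.

A is a house frame. The house frame has a circular hole through its front wall. The hole's radius is 556 mm.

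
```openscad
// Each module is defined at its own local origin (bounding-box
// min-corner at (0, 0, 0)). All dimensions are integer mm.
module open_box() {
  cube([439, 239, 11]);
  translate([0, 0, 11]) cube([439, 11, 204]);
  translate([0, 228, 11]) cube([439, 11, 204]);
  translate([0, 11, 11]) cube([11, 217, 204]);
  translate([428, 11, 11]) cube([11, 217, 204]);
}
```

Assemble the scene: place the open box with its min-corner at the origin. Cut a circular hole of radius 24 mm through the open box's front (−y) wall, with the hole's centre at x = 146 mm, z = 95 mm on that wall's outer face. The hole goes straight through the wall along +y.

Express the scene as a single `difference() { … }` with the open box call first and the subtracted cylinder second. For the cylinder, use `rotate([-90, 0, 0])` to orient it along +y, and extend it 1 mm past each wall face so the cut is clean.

difference() {
  open_box();
  translate([146, -1, 95]) rotate([-90, 0, 0]) cylinder(h = 13, r = 24);
}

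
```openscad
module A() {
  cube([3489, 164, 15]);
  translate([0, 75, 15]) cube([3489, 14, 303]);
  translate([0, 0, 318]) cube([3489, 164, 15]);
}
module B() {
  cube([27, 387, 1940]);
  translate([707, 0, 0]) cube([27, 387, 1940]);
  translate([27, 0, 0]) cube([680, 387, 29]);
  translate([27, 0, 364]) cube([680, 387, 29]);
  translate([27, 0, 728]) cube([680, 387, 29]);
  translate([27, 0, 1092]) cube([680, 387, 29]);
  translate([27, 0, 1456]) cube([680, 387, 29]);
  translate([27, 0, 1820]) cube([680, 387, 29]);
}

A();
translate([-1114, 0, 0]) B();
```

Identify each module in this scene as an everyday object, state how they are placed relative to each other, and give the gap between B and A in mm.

The bookshelf's nearest face is 380 mm from the I-beam's −x face.

A is an I-beam. B is a bookshelf. The bookshelf is on the floor beside the I-beam on its −x side. The gap between the bookshelf and the I-beam is 380 mm.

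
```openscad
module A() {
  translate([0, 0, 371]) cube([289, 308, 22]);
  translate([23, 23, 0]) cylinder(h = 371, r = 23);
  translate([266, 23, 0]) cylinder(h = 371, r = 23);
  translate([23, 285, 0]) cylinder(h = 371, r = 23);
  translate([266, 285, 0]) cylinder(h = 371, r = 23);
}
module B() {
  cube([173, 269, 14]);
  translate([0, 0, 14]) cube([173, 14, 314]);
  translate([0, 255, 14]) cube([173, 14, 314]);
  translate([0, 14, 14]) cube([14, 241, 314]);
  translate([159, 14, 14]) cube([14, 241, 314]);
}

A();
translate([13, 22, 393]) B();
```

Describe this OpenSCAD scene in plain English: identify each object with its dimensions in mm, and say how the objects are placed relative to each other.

A is a four-legged stool. The seat is 289×308 mm, 22 mm thick, top at z = 393 mm. It stands on four round legs, each 46 mm in diameter, from z = 0 to the seat underside, each leg's axis is inset half a diameter from the nearest pair of seat edges (so the leg's bounding box is flush with the corner).

B is an open storage box with external size 173×269×328 mm and wall thickness 14 mm (the base is also 14 mm thick). The base covers the whole footprint; the four walls stand on the base, with the y-facing walls full-width and the x-facing walls fitting between their inner faces.

The open box is on top of the stool.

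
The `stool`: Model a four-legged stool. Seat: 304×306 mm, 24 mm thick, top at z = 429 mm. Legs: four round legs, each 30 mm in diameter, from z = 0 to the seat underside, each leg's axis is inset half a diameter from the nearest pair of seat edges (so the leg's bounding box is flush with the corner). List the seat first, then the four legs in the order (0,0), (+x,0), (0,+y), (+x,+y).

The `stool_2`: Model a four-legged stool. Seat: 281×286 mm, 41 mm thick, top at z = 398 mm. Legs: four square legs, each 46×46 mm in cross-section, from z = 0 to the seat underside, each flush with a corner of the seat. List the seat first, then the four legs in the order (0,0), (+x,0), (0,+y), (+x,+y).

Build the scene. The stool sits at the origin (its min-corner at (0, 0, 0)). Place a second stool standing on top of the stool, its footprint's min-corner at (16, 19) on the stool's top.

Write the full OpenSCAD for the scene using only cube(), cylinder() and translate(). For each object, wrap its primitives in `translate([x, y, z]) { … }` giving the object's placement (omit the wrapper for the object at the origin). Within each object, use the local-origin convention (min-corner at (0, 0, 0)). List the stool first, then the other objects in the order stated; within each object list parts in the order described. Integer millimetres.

translate([0, 0, 405]) cube([304, 306, 24]);
translate([15, 15, 0]) cylinder(h = 405, r = 15);
translate([289, 15, 0]) cylinder(h = 405, r = 15);
translate([15, 291, 0]) cylinder(h = 405, r = 15);
translate([289, 291, 0]) cylinder(h = 405, r = 15);
translate([16, 19, 429]) {
  translate([0, 0, 357]) cube([281, 286, 41]);
  cube([46, 46, 357]);
  translate([235, 0, 0]) cube([46, 46, 357]);
  translate([0, 240, 0]) cube([46, 46, 357]);
  translate([235, 240, 0]) cube([46, 46, 357]);
}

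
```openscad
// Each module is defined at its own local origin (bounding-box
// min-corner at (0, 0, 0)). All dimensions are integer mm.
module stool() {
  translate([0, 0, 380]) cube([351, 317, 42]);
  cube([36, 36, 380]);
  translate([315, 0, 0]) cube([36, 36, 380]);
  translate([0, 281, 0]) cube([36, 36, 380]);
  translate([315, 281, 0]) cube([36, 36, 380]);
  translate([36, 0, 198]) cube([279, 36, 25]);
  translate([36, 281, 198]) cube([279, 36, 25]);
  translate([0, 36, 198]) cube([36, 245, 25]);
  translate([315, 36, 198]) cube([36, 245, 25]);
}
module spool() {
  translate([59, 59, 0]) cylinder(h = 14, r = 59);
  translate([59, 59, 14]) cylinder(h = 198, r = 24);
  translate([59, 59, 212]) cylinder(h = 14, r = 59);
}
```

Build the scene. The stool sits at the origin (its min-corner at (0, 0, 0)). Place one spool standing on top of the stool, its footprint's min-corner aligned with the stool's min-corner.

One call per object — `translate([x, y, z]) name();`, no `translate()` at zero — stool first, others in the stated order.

stool();
translate([0, 0, 422]) spool();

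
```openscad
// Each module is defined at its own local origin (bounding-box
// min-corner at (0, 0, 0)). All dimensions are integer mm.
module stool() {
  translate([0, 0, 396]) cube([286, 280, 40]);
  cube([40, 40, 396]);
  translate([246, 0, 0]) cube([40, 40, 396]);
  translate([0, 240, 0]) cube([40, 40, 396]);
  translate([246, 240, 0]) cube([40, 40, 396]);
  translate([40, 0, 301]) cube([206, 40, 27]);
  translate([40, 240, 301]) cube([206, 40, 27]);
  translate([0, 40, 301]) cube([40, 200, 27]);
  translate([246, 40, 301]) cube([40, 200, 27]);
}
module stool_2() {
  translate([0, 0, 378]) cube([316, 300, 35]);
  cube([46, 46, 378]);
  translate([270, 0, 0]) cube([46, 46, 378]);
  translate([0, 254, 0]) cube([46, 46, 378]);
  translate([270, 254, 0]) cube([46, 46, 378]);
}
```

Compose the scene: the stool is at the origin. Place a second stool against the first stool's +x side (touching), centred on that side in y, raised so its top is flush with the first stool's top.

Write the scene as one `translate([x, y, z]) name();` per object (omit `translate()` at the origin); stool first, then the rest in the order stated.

stool();
translate([286, -10, 23]) stool_2();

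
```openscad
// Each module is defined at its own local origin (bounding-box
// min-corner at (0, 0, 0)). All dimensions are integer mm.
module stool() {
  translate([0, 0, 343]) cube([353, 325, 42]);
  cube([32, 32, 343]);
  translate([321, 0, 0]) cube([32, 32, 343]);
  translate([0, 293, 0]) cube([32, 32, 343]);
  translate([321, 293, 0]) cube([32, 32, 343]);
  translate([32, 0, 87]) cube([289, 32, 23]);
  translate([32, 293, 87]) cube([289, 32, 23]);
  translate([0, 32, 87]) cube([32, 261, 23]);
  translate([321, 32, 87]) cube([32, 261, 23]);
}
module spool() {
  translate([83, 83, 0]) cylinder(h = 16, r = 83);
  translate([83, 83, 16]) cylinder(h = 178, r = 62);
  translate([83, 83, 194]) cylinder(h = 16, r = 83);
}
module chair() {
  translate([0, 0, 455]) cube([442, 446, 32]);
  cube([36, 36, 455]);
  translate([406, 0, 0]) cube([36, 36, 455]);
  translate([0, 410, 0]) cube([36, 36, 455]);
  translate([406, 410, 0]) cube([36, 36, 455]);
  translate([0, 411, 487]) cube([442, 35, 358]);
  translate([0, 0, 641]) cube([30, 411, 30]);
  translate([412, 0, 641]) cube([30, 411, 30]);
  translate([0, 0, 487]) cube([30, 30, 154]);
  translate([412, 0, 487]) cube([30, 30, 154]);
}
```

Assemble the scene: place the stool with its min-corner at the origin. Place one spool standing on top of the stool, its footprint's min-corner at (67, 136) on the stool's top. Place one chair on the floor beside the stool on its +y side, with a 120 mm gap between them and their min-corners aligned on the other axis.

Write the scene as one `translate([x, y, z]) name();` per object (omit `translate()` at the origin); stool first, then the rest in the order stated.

stool();
translate([67, 136, 385]) spool();
translate([0, 445, 0]) chair();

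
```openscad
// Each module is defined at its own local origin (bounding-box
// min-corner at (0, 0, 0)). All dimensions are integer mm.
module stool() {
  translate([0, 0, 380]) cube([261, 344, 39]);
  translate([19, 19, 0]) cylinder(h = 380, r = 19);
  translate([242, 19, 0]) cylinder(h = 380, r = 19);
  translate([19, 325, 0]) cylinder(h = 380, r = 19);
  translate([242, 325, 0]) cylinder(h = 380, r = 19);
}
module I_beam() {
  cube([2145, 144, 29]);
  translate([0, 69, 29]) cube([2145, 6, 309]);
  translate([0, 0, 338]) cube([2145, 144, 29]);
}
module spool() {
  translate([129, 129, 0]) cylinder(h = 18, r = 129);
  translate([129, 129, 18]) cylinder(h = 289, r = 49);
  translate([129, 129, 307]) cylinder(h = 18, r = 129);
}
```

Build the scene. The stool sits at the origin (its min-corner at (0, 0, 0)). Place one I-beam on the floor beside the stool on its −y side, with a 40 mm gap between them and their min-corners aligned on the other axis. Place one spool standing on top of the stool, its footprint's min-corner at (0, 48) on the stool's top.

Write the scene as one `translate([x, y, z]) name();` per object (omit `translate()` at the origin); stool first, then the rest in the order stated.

stool();
translate([0, -184, 0]) I_beam();
translate([0, 48, 419]) spool();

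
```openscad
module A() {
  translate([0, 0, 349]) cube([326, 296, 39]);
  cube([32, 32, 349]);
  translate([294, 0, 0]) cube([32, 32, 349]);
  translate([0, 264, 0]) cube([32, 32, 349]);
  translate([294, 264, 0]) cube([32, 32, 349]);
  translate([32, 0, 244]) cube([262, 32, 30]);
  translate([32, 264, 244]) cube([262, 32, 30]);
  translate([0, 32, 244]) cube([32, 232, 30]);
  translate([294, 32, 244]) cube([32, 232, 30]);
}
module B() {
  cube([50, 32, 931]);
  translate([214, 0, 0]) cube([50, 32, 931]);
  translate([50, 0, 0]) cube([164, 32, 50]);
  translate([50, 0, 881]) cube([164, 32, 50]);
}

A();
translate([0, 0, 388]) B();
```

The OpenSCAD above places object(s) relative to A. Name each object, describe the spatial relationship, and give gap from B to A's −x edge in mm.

The picture frame's min-x is at 0; the stool's min-x is 0; gap = 0 mm.

A is a stool. B is a picture frame. The picture frame is on top of the stool. The gap from the picture frame to the stool's −x edge is 0 mm.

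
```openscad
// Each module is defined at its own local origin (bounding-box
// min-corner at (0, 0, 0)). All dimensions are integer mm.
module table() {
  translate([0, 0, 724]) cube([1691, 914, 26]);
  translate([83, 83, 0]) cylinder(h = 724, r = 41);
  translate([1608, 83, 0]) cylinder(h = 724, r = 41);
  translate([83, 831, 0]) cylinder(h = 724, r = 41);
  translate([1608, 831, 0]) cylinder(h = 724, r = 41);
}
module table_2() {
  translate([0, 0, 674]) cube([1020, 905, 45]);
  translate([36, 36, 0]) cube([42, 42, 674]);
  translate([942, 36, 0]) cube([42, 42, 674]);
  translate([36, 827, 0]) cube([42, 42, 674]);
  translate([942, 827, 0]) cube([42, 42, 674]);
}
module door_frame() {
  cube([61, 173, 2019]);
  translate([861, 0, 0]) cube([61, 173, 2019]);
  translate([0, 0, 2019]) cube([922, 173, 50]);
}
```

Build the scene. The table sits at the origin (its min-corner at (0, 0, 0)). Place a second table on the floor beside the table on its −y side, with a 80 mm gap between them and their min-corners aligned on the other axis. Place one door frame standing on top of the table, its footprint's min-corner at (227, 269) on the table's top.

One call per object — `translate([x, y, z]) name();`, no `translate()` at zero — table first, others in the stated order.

table();
translate([0, -985, 0]) table_2();
translate([227, 269, 750]) door_frame();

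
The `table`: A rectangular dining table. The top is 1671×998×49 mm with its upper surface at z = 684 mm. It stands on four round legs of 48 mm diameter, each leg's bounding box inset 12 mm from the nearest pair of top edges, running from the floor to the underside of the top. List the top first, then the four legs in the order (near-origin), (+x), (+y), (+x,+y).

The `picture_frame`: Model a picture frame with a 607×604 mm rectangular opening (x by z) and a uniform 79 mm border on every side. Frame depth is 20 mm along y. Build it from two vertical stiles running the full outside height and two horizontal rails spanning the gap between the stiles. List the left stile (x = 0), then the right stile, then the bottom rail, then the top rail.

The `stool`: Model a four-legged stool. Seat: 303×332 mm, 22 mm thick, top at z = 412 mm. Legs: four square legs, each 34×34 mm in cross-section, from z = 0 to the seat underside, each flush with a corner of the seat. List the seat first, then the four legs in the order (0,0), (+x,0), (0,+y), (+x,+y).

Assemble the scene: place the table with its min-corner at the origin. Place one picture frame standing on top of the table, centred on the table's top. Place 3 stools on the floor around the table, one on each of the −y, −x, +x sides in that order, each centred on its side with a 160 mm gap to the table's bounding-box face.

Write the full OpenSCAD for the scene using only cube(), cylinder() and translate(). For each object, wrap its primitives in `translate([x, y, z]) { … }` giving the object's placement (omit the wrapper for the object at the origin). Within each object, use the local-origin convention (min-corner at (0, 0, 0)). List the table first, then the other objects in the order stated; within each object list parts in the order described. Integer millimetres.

translate([0, 0, 635]) cube([1671, 998, 49]);
translate([36, 36, 0]) cylinder(h = 635, r = 24);
translate([1635, 36, 0]) cylinder(h = 635, r = 24);
translate([36, 962, 0]) cylinder(h = 635, r = 24);
translate([1635, 962, 0]) cylinder(h = 635, r = 24);
translate([453, 489, 684]) {
  cube([79, 20, 762]);
  translate([686, 0, 0]) cube([79, 20, 762]);
  translate([79, 0, 0]) cube([607, 20, 79]);
  translate([79, 0, 683]) cube([607, 20, 79]);
}
translate([684, -492, 0]) {
  translate([0, 0, 390]) cube([303, 332, 22]);
  cube([34, 34, 390]);
  translate([269, 0, 0]) cube([34, 34, 390]);
  translate([0, 298, 0]) cube([34, 34, 390]);
  translate([269, 298, 0]) cube([34, 34, 390]);
}
translate([-463, 333, 0]) {
  translate([0, 0, 390]) cube([303, 332, 22]);
  cube([34, 34, 390]);
  translate([269, 0, 0]) cube([34, 34, 390]);
  translate([0, 298, 0]) cube([34, 34, 390]);
  translate([269, 298, 0]) cube([34, 34, 390]);
}
translate([1831, 333, 0]) {
  translate([0, 0, 390]) cube([303, 332, 22]);
  cube([34, 34, 390]);
  translate([269, 0, 0]) cube([34, 34, 390]);
  translate([0, 298, 0]) cube([34, 34, 390]);
  translate([269, 298, 0]) cube([34, 34, 390]);
}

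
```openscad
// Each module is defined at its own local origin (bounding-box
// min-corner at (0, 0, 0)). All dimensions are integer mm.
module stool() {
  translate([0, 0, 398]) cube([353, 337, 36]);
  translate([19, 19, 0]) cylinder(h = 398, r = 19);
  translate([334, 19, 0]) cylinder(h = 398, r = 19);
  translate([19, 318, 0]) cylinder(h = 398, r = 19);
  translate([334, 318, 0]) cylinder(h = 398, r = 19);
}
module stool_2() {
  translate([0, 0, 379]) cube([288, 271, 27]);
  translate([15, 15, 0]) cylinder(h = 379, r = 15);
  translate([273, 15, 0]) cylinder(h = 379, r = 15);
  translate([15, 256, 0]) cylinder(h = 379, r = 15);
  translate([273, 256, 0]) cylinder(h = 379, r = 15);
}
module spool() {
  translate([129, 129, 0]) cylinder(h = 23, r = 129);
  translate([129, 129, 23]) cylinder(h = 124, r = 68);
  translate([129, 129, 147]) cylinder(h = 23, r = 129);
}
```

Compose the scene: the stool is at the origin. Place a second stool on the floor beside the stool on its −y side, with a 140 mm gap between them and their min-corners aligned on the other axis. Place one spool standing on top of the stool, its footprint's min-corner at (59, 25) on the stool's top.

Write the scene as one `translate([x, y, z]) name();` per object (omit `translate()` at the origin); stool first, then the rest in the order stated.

stool();
translate([0, -411, 0]) stool_2();
translate([59, 25, 434]) spool();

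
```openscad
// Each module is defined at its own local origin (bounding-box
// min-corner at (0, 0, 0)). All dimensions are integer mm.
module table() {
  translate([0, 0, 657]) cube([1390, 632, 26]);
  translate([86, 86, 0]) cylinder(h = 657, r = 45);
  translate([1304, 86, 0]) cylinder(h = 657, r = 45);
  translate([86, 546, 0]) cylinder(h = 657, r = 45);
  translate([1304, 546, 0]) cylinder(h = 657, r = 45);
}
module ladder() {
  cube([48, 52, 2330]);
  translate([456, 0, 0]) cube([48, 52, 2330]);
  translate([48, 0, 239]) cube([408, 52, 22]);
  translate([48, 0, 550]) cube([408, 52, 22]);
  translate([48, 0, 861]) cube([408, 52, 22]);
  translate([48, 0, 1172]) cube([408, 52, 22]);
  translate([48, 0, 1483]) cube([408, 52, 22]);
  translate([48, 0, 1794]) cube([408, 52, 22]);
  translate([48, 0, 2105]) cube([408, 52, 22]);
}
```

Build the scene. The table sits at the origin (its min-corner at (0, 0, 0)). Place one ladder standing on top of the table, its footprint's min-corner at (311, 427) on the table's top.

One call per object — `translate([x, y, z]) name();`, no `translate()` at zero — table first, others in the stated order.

table();
translate([311, 427, 683]) ladder();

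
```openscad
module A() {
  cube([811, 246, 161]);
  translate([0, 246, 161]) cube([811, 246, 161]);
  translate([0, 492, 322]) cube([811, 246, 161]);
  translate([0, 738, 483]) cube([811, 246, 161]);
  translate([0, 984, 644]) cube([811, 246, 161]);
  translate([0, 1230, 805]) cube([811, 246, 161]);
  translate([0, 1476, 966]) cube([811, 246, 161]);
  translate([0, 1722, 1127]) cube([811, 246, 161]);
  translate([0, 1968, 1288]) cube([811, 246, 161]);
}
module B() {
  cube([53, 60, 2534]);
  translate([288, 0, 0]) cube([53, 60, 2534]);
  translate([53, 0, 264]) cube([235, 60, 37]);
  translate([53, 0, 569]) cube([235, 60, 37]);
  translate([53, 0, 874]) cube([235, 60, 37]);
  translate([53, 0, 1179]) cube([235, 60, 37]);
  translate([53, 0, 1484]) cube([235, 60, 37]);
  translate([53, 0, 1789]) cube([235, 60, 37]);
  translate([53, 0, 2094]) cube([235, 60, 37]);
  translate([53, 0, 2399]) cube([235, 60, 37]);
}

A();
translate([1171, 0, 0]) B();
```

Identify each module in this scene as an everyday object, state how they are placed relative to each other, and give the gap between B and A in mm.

The ladder's nearest face is 360 mm from the staircase's +x face.

A is a staircase. B is a ladder. The ladder is on the floor beside the staircase on its +x side. The gap between the ladder and the staircase is 360 mm.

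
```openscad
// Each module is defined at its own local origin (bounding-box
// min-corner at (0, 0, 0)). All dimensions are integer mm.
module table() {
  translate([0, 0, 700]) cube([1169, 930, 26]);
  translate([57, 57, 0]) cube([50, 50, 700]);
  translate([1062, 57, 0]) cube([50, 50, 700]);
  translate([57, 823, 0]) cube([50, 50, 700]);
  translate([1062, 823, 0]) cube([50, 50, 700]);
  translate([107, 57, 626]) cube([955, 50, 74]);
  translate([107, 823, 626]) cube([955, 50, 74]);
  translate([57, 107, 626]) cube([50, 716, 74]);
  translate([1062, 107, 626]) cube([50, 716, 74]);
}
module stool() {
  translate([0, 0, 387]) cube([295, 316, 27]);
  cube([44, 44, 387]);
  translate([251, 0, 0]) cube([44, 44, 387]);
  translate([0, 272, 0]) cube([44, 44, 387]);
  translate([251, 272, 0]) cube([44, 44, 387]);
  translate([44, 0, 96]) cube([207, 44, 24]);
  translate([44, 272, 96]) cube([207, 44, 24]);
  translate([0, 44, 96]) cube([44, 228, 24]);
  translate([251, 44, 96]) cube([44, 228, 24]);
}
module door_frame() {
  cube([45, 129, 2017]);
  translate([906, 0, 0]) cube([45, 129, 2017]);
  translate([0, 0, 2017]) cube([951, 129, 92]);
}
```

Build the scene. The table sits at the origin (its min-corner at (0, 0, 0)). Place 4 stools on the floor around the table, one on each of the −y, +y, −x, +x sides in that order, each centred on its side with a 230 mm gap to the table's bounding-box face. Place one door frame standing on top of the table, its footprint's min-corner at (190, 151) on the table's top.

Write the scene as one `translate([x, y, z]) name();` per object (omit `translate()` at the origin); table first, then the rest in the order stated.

table();
translate([437, -546, 0]) stool();
translate([437, 1160, 0]) stool();
translate([-525, 307, 0]) stool();
translate([1399, 307, 0]) stool();
translate([190, 151, 726]) door_frame();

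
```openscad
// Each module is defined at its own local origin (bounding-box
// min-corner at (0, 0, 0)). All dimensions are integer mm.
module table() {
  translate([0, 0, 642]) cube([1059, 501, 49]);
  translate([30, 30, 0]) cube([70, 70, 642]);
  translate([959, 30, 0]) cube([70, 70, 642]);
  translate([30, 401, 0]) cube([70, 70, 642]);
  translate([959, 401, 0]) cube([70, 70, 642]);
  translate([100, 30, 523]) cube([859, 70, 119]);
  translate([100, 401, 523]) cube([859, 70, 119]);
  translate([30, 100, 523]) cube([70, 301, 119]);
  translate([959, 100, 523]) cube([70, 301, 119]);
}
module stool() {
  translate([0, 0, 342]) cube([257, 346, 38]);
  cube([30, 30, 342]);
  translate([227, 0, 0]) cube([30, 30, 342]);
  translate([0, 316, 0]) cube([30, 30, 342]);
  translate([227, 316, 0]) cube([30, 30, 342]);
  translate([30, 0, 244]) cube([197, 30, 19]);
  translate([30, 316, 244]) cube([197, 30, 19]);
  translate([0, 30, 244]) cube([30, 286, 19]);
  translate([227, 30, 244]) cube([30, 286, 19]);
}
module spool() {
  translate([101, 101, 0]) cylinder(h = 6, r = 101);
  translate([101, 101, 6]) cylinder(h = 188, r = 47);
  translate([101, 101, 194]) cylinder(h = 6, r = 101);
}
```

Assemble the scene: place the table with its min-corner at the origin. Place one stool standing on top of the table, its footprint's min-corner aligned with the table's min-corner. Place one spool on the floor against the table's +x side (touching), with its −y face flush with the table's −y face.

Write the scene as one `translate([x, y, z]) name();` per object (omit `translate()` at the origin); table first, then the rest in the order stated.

table();
translate([0, 0, 691]) stool();
translate([1059, 0, 0]) spool();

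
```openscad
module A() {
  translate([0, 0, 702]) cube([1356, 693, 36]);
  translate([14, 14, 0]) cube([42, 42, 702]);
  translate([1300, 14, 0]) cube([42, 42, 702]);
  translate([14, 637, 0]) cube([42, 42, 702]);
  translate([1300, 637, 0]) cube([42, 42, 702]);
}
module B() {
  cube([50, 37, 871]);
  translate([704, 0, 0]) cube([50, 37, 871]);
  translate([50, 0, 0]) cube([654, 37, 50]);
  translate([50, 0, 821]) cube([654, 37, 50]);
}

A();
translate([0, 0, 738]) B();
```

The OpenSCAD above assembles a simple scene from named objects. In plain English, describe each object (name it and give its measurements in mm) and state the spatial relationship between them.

A is a rectangular dining table. The top is 1356×693×36 mm with its upper surface at z = 738 mm. It stands on four 42×42 mm square legs, each inset 14 mm from the nearest pair of top edges, running from the floor to the underside of the top.

B is a rectangular picture frame lying in the x–z plane (depth along y). The opening is 654 mm wide (x) by 771 mm tall (z), surrounded by a border 50 mm wide on all four sides. The frame is 37 mm deep and is made of two full-height vertical stiles with two horizontal rails fitted between them.

The picture frame is on top of the table.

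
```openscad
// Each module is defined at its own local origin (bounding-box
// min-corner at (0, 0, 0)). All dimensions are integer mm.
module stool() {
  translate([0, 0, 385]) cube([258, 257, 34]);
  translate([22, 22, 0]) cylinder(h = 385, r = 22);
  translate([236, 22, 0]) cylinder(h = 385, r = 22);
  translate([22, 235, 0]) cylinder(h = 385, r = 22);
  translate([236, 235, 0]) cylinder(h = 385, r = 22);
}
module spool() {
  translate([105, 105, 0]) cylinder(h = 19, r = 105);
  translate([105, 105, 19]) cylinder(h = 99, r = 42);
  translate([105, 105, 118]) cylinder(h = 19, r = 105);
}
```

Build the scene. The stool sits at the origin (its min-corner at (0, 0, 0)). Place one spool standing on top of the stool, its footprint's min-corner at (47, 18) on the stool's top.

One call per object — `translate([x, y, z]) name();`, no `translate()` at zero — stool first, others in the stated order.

stool();
translate([47, 18, 419]) spool();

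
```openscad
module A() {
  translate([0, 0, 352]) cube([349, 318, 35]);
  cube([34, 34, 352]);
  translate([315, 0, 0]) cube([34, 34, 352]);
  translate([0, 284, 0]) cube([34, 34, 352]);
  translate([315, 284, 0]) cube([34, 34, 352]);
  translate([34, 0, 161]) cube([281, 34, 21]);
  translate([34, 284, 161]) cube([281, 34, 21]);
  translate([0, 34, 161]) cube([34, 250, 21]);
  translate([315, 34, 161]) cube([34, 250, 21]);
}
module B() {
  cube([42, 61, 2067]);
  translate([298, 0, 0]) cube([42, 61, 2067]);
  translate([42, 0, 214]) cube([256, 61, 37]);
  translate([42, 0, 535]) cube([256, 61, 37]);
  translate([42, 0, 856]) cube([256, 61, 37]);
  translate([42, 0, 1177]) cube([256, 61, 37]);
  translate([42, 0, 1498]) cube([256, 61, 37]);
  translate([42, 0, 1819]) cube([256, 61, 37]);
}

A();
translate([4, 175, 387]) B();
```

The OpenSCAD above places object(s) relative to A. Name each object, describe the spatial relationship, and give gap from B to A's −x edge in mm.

A is a stool. B is a ladder. The ladder is on top of the stool. The gap from the ladder to the stool's −x edge is 4 mm.

The ladder's min-x is at 4; the stool's min-x is 0; gap = 4 mm.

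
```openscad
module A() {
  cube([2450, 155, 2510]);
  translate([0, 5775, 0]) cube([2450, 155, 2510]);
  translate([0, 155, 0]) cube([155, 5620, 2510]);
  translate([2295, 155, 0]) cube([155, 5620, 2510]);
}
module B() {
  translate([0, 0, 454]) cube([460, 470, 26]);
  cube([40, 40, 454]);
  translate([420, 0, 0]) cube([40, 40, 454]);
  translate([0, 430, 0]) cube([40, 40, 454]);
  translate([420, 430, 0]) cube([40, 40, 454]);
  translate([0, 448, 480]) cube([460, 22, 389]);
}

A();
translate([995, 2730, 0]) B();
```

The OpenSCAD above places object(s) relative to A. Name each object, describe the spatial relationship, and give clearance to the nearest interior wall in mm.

A is a house frame. B is a chair. The chair sits inside the house frame, centred. The clearance to the nearest interior wall is 840 mm.

Clearances: x = 840, y = 2575; minimum 840 mm.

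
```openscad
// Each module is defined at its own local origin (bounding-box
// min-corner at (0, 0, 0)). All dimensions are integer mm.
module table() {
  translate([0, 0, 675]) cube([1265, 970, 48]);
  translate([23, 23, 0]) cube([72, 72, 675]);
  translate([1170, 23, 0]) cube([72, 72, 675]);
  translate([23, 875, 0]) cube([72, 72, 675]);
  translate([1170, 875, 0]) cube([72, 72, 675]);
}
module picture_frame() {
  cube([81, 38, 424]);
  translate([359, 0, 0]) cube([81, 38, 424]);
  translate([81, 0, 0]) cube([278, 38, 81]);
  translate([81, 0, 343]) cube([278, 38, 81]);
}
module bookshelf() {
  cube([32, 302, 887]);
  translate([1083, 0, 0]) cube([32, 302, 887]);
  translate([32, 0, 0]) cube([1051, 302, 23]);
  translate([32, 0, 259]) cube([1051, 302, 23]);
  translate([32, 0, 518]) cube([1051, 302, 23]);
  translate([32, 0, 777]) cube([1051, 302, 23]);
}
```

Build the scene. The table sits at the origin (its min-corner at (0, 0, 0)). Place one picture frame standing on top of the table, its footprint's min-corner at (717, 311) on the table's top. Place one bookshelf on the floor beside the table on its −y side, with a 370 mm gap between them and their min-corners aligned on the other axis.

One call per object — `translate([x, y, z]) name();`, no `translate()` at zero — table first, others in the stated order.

table();
translate([717, 311, 723]) picture_frame();
translate([0, -672, 0]) bookshelf();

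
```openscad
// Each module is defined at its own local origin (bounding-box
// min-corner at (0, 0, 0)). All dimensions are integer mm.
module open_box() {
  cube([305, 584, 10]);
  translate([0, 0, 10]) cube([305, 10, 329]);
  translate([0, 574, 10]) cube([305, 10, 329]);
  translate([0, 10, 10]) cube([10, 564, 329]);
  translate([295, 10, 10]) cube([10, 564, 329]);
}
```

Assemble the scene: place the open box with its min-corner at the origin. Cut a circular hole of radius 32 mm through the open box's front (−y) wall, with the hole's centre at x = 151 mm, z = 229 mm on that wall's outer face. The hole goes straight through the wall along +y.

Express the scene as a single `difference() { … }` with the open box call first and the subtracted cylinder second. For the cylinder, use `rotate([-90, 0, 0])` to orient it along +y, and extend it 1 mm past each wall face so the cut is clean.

difference() {
  open_box();
  translate([151, -1, 229]) rotate([-90, 0, 0]) cylinder(h = 12, r = 32);
}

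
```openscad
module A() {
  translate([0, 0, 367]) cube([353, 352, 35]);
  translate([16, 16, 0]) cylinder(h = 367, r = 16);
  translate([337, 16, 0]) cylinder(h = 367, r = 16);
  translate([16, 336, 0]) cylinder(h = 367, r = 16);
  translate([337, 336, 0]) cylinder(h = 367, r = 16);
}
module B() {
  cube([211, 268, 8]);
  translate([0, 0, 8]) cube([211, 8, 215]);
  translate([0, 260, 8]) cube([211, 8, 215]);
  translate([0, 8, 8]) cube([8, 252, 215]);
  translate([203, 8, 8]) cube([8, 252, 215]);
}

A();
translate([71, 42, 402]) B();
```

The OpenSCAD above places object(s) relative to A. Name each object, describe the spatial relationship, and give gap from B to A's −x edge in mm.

The open box's min-x is at 71; the stool's min-x is 0; gap = 71 mm.

A is a stool. B is an open box. The open box is on top of the stool, centred. The gap from the open box to the stool's −x edge is 71 mm.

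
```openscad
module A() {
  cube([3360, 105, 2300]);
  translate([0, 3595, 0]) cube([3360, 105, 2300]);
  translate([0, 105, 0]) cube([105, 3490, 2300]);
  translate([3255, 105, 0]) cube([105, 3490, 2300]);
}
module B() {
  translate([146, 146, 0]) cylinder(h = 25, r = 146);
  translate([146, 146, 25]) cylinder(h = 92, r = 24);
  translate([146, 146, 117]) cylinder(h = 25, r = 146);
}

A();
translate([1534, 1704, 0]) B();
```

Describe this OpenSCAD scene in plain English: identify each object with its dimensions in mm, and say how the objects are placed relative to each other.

A is a box-shaped house frame (walls only): outside footprint 3360×3700 mm, wall height 2300 mm, wall thickness 105 mm. The two y-facing walls run the full x-width; the two x-facing walls fit between the inner faces of the y-facing walls.

B is a spool: two coaxial disc flanges of radius 146 mm and thickness 25 mm, joined by a core cylinder of radius 24 mm and height 92 mm. The lower flange rests on z = 0 and the three cylinders share a vertical axis.

The spool sits inside the house frame, centred.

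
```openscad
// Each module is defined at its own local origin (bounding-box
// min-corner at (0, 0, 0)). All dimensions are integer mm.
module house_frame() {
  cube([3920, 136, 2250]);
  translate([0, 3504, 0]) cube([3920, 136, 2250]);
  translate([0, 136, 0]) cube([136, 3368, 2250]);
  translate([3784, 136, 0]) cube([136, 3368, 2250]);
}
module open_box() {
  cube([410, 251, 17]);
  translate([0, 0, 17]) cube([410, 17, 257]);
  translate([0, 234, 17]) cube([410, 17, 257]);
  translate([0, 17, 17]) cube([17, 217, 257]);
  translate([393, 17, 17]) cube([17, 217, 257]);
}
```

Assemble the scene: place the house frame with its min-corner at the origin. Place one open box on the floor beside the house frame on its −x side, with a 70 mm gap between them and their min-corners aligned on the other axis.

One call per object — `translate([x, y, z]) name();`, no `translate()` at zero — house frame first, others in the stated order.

house_frame();
translate([-480, 0, 0]) open_box();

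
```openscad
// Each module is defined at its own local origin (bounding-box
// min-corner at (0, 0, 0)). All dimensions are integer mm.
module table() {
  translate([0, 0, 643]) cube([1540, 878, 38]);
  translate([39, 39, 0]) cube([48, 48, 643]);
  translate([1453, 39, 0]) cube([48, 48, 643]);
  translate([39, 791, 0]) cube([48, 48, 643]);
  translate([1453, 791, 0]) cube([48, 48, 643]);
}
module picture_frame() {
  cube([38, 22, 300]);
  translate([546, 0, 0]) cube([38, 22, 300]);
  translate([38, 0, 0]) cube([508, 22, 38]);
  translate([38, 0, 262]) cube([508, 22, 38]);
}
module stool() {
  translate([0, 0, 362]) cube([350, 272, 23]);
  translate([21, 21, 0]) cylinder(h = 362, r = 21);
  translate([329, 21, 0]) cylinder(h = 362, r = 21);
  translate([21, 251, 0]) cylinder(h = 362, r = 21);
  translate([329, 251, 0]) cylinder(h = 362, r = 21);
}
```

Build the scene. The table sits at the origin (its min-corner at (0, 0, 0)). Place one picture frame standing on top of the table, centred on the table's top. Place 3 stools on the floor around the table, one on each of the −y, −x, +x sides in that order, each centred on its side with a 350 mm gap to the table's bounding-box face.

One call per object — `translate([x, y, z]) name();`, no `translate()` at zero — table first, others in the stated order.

table();
translate([478, 428, 681]) picture_frame();
translate([595, -622, 0]) stool();
translate([-700, 303, 0]) stool();
translate([1890, 303, 0]) stool();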